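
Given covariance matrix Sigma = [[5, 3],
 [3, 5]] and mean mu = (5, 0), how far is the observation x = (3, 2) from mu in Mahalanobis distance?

Step 1 — centre the observation: (x - mu) = (-2, 2).

Step 2 — invert Sigma. det(Sigma) = 5·5 - (3)² = 16.
  Sigma^{-1} = (1/det) · [[d, -b], [-b, a]] = [[0.3125, -0.1875],
 [-0.1875, 0.3125]].

Step 3 — form the quadratic (x - mu)^T · Sigma^{-1} · (x - mu):
  Sigma^{-1} · (x - mu) = (-1, 1).
  (x - mu)^T · [Sigma^{-1} · (x - mu)] = (-2)·(-1) + (2)·(1) = 4.

Step 4 — take square root: d = √(4) ≈ 2.

d(x, mu) = √(4) ≈ 2


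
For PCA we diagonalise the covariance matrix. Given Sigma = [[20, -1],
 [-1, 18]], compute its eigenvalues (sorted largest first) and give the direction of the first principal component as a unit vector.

Step 1 — characteristic polynomial of 2×2 Sigma:
  det(Sigma - λI) = λ² - trace · λ + det = 0.
  trace = 20 + 18 = 38, det = 20·18 - (-1)² = 359.
Step 2 — discriminant:
  Δ = trace² - 4·det = 1444 - 1436 = 8.
Step 3 — eigenvalues:
  λ = (trace ± √Δ)/2 = (38 ± 2.8284)/2,
  λ_1 = 20.4142,  λ_2 = 17.5858.

Step 4 — unit eigenvector for λ_1: solve (Sigma - λ_1 I)v = 0. First row:
  (20 - 20.4142)·v_x + (-1)·v_y = 0, i.e. (-0.4142)·v_x + (-1)·v_y = 0,
  so v ∝ (b, λ_1 - a) = (-1, 0.4142); multiply by -1 so the first entry is positive: u = (1, -0.4142).
  ||u|| = √((1)² + (-0.4142)²) = √(1.1716) ≈ 1.0824,
  v_1 = u/||u|| ≈ (0.9239, -0.3827) (||v_1|| = 1).

λ_1 = 20.4142,  λ_2 = 17.5858;  v_1 ≈ (0.9239, -0.3827)


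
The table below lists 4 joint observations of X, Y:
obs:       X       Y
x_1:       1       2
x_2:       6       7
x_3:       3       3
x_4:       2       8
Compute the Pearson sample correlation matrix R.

Step 1 — column means:
  mean(X) = (1 + 6 + 3 + 2) / 4 = 12/4 = 3
  mean(Y) = (2 + 7 + 3 + 8) / 4 = 20/4 = 5

Step 2 — sample variances and covariances s[i,j] = (1/(n-1)) · Σ_k (x_{k,i} - mean_i) · (x_{k,j} - mean_j), with n-1 = 3:
  s[X,X] = ((-2)·(-2) + (3)·(3) + (0)·(0) + (-1)·(-1)) / 3 = 14/3 = 4.6667
  s[X,Y] = ((-2)·(-3) + (3)·(2) + (0)·(-2) + (-1)·(3)) / 3 = 9/3 = 3
  s[Y,Y] = ((-3)·(-3) + (2)·(2) + (-2)·(-2) + (3)·(3)) / 3 = 26/3 = 8.6667
  Sample standard deviations s_i = √(s[i,i]):
  s(X) = √(4.6667) = 2.1602
  s(Y) = √(8.6667) = 2.9439

Step 3 — r_{ij} = s_{ij} / (s_i · s_j):
  r[X,X] = 1 (diagonal).
  r[X,Y] = 3 / (2.1602 · 2.9439) = 3 / 6.3596 = 0.4717
  r[Y,Y] = 1 (diagonal).

R is symmetric with unit diagonal. Assembling:

R = [[1, 0.4717],
 [0.4717, 1]]


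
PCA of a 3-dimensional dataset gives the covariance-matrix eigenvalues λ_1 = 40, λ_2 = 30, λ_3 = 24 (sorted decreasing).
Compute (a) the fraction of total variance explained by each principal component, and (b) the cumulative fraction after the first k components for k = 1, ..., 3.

Step 1 — total variance = trace(Sigma) = Σ λ_i = 40 + 30 + 24 = 94.

Step 2 — fraction explained by component i = λ_i / Σ λ:
  PC1: 40/94 = 0.4255
  PC2: 30/94 = 0.3191
  PC3: 24/94 = 0.2553

Step 3 — cumulative fraction after k components = (λ_1 + ... + λ_k) / Σ λ:
  k = 1: 40/94 = 0.4255
  k = 2: (40 + 30)/94 = 70/94 = 0.7447
  k = 3: (40 + 30 + 24)/94 = 94/94 = 1

Summary (fraction, with percent):

explained: PC1 0.4255 (42.55%), PC2 0.3191 (31.91%), PC3 0.2553 (25.53%);  cumulative: 0.4255, 0.7447, 1


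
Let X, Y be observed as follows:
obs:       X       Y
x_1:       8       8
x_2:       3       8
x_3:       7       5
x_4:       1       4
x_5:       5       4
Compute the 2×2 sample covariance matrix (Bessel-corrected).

Step 1 — column means:
  mean(X) = (8 + 3 + 7 + 1 + 5) / 5 = 24/5 = 4.8
  mean(Y) = (8 + 8 + 5 + 4 + 4) / 5 = 29/5 = 5.8

Step 2 — sample covariance S[i,j] = (1/(n-1)) · Σ_k (x_{k,i} - mean_i) · (x_{k,j} - mean_j), with n-1 = 4.
  S[X,X] = ((3.2)·(3.2) + (-1.8)·(-1.8) + (2.2)·(2.2) + (-3.8)·(-3.8) + (0.2)·(0.2)) / 4 = 32.8/4 = 8.2
  S[X,Y] = ((3.2)·(2.2) + (-1.8)·(2.2) + (2.2)·(-0.8) + (-3.8)·(-1.8) + (0.2)·(-1.8)) / 4 = 7.8/4 = 1.95
  S[Y,Y] = ((2.2)·(2.2) + (2.2)·(2.2) + (-0.8)·(-0.8) + (-1.8)·(-1.8) + (-1.8)·(-1.8)) / 4 = 16.8/4 = 4.2

S is symmetric (S[j,i] = S[i,j]). Assembling:

S = [[8.2, 1.95],
 [1.95, 4.2]]


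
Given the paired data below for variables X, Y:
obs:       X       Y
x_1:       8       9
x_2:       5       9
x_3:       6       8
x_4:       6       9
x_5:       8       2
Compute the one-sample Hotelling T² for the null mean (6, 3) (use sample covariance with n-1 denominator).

Step 1 — sample mean vector:
  mean(X) = (8 + 5 + 6 + 6 + 8) / 5 = 33/5 = 6.6
  mean(Y) = (9 + 9 + 8 + 9 + 2) / 5 = 37/5 = 7.4
  x̄ = (6.6, 7.4),  deviation x̄ - mu_0 = (6.6, 7.4) - (6, 3) = (0.6, 4.4).

Step 2 — sample covariance matrix, S[i,j] = (1/(n-1)) · Σ_k (x_{k,i} - mean_i) · (x_{k,j} - mean_j), divisor n-1 = 4:
  S[X,X] = ((1.4)·(1.4) + (-1.6)·(-1.6) + (-0.6)·(-0.6) + (-0.6)·(-0.6) + (1.4)·(1.4)) / 4 = 7.2/4 = 1.8
  S[X,Y] = ((1.4)·(1.6) + (-1.6)·(1.6) + (-0.6)·(0.6) + (-0.6)·(1.6) + (1.4)·(-5.4)) / 4 = -9.2/4 = -2.3
  S[Y,Y] = ((1.6)·(1.6) + (1.6)·(1.6) + (0.6)·(0.6) + (1.6)·(1.6) + (-5.4)·(-5.4)) / 4 = 37.2/4 = 9.3
  S = [[1.8, -2.3],
 [-2.3, 9.3]].

Step 3 — invert S. det(S) = 1.8·9.3 - (-2.3)² = 11.45.
  S^{-1} = (1/det) · [[d, -b], [-b, a]] = [[0.8122, 0.2009],
 [0.2009, 0.1572]].

Step 4 — quadratic form (x̄ - mu_0)^T · S^{-1} · (x̄ - mu_0):
  S^{-1} · (x̄ - mu_0) = (1.3712, 0.8122),
  (x̄ - mu_0)^T · [...] = (0.6)·(1.3712) + (4.4)·(0.8122) = 4.3965.

Step 5 — scale by n: T² = 5 · 4.3965 = 21.9825.

T² ≈ 21.9825


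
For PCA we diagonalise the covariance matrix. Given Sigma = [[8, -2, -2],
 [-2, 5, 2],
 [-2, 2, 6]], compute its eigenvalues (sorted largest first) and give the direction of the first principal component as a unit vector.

Step 1 — characteristic polynomial p(λ) = det(λI - Sigma) = λ³ - tr·λ² + c_1·λ - det, where tr = trace, c_1 = sum of the principal 2×2 minors, det = det(Sigma):
  tr = 8 + 5 + 6 = 19,
  c_1 = (8·5 - (-2)²) + (8·6 - (-2)²) + (5·6 - (2)²) = 36 + 44 + 26 = 106,
  det = 8·(5·6 - (2)²) - (-2)·((-2)·6 - (2)·(-2)) + (-2)·((-2)·(2) - 5·(-2)) = 8·(26) - (-2)·(-8) + (-2)·(6) = 180.
  So p(λ) = λ³ - 19λ² + 106λ - 180.
Step 2 — look for an integer root (rational root theorem: any rational root is an integer divisor of 180). Testing λ = 5:
  p(5) = 125 - 475 + 530 - 180 = 0  ✓
  Dividing out (λ - 5): p(λ) = (λ - 5)(λ² - 14λ + 36).
Step 3 — remaining eigenvalues from the quadratic λ² - 14λ + 36 = 0:
  Δ = 14² - 4·36 = 196 - 144 = 52,  λ = (14 ± √52)/2 = (14 ± 7.2111)/2 ≈ 10.6056 or 3.3944.
  Sorted: λ_1 = 10.6056,  λ_2 = 5,  λ_3 = 3.3944  (check: sum = 19 = tr ✓).

Step 4 — unit eigenvector for λ_1 ≈ 10.6056: v spans the null space of (Sigma - λ_1 I), whose rows are
  r_1 = (-2.6056, -2, -2),  r_2 = (-2, -5.6056, 2),  r_3 = (-2, 2, -4.6056).
  v is orthogonal to every row, so take v ∝ r_1 × r_2 = ((-2)·(2) - (-2)·(-5.6056), (-2)·(-2) - (-2.6056)·(2), (-2.6056)·(-5.6056) - (-2)·(-2)) ≈ (-15.2111, 9.2111, 10.6056).
  Rescale (multiply by -1 so the first nonzero entry is positive): u = (15.2111, -9.2111, -10.6056).
  ||u|| = √((15.2111)² + (-9.2111)² + (-10.6056)²) = √(428.6998) ≈ 20.7051,  v_1 = u/||u|| ≈ (0.7347, -0.4449, -0.5122) (||v_1|| = 1).

λ_1 = 10.6056,  λ_2 = 5,  λ_3 = 3.3944;  v_1 ≈ (0.7347, -0.4449, -0.5122)


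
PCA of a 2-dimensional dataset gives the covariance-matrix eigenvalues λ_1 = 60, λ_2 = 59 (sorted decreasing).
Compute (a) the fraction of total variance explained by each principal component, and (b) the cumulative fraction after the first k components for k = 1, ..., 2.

Step 1 — total variance = trace(Sigma) = Σ λ_i = 60 + 59 = 119.

Step 2 — fraction explained by component i = λ_i / Σ λ:
  PC1: 60/119 = 0.5042
  PC2: 59/119 = 0.4958

Step 3 — cumulative fraction after k components = (λ_1 + ... + λ_k) / Σ λ:
  k = 1: 60/119 = 0.5042
  k = 2: (60 + 59)/119 = 119/119 = 1

Summary (fraction, with percent):

explained: PC1 0.5042 (50.42%), PC2 0.4958 (49.58%);  cumulative: 0.5042, 1


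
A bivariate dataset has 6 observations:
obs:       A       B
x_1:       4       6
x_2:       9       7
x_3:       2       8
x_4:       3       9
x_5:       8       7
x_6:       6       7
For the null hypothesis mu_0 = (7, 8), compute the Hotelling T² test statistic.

Step 1 — sample mean vector:
  mean(A) = (4 + 9 + 2 + 3 + 8 + 6) / 6 = 32/6 = 5.3333
  mean(B) = (6 + 7 + 8 + 9 + 7 + 7) / 6 = 44/6 = 7.3333
  x̄ = (5.3333, 7.3333),  deviation x̄ - mu_0 = (5.3333, 7.3333) - (7, 8) = (-1.6667, -0.6667).

Step 2 — sample covariance matrix, S[i,j] = (1/(n-1)) · Σ_k (x_{k,i} - mean_i) · (x_{k,j} - mean_j), divisor n-1 = 5:
  S[A,A] = ((-1.3333)·(-1.3333) + (3.6667)·(3.6667) + (-3.3333)·(-3.3333) + (-2.3333)·(-2.3333) + (2.6667)·(2.6667) + (0.6667)·(0.6667)) / 5 = 39.3333/5 = 7.8667
  S[A,B] = ((-1.3333)·(-1.3333) + (3.6667)·(-0.3333) + (-3.3333)·(0.6667) + (-2.3333)·(1.6667) + (2.6667)·(-0.3333) + (0.6667)·(-0.3333)) / 5 = -6.6667/5 = -1.3333
  S[B,B] = ((-1.3333)·(-1.3333) + (-0.3333)·(-0.3333) + (0.6667)·(0.6667) + (1.6667)·(1.6667) + (-0.3333)·(-0.3333) + (-0.3333)·(-0.3333)) / 5 = 5.3333/5 = 1.0667
  S = [[7.8667, -1.3333],
 [-1.3333, 1.0667]].

Step 3 — invert S. det(S) = 7.8667·1.0667 - (-1.3333)² = 6.6133.
  S^{-1} = (1/det) · [[d, -b], [-b, a]] = [[0.1613, 0.2016],
 [0.2016, 1.1895]].

Step 4 — quadratic form (x̄ - mu_0)^T · S^{-1} · (x̄ - mu_0):
  S^{-1} · (x̄ - mu_0) = (-0.4032, -1.129),
  (x̄ - mu_0)^T · [...] = (-1.6667)·(-0.4032) + (-0.6667)·(-1.129) = 1.4247.

Step 5 — scale by n: T² = 6 · 1.4247 = 8.5484.

T² ≈ 8.5484


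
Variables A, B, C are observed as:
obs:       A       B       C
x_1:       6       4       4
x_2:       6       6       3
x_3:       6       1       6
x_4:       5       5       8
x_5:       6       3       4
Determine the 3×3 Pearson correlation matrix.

Step 1 — column means:
  mean(A) = (6 + 6 + 6 + 5 + 6) / 5 = 29/5 = 5.8
  mean(B) = (4 + 6 + 1 + 5 + 3) / 5 = 19/5 = 3.8
  mean(C) = (4 + 3 + 6 + 8 + 4) / 5 = 25/5 = 5

Step 2 — sample variances and covariances s[i,j] = (1/(n-1)) · Σ_k (x_{k,i} - mean_i) · (x_{k,j} - mean_j), with n-1 = 4:
  s[A,A] = ((0.2)·(0.2) + (0.2)·(0.2) + (0.2)·(0.2) + (-0.8)·(-0.8) + (0.2)·(0.2)) / 4 = 0.8/4 = 0.2
  s[A,B] = ((0.2)·(0.2) + (0.2)·(2.2) + (0.2)·(-2.8) + (-0.8)·(1.2) + (0.2)·(-0.8)) / 4 = -1.2/4 = -0.3
  s[A,C] = ((0.2)·(-1) + (0.2)·(-2) + (0.2)·(1) + (-0.8)·(3) + (0.2)·(-1)) / 4 = -3/4 = -0.75
  s[B,B] = ((0.2)·(0.2) + (2.2)·(2.2) + (-2.8)·(-2.8) + (1.2)·(1.2) + (-0.8)·(-0.8)) / 4 = 14.8/4 = 3.7
  s[B,C] = ((0.2)·(-1) + (2.2)·(-2) + (-2.8)·(1) + (1.2)·(3) + (-0.8)·(-1)) / 4 = -3/4 = -0.75
  s[C,C] = ((-1)·(-1) + (-2)·(-2) + (1)·(1) + (3)·(3) + (-1)·(-1)) / 4 = 16/4 = 4
  Sample standard deviations s_i = √(s[i,i]):
  s(A) = √(0.2) = 0.4472
  s(B) = √(3.7) = 1.9235
  s(C) = √(4) = 2

Step 3 — r_{ij} = s_{ij} / (s_i · s_j):
  r[A,A] = 1 (diagonal).
  r[A,B] = -0.3 / (0.4472 · 1.9235) = -0.3 / 0.8602 = -0.3487
  r[A,C] = -0.75 / (0.4472 · 2) = -0.75 / 0.8944 = -0.8385
  r[B,B] = 1 (diagonal).
  r[B,C] = -0.75 / (1.9235 · 2) = -0.75 / 3.8471 = -0.195
  r[C,C] = 1 (diagonal).

R is symmetric with unit diagonal. Assembling:

R = [[1, -0.3487, -0.8385],
 [-0.3487, 1, -0.195],
 [-0.8385, -0.195, 1]]


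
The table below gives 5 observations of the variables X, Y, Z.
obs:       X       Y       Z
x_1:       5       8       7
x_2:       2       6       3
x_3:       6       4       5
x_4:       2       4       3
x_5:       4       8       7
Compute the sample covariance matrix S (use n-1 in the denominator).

Step 1 — column means:
  mean(X) = (5 + 2 + 6 + 2 + 4) / 5 = 19/5 = 3.8
  mean(Y) = (8 + 6 + 4 + 4 + 8) / 5 = 30/5 = 6
  mean(Z) = (7 + 3 + 5 + 3 + 7) / 5 = 25/5 = 5

Step 2 — sample covariance S[i,j] = (1/(n-1)) · Σ_k (x_{k,i} - mean_i) · (x_{k,j} - mean_j), with n-1 = 4.
  S[X,X] = ((1.2)·(1.2) + (-1.8)·(-1.8) + (2.2)·(2.2) + (-1.8)·(-1.8) + (0.2)·(0.2)) / 4 = 12.8/4 = 3.2
  S[X,Y] = ((1.2)·(2) + (-1.8)·(0) + (2.2)·(-2) + (-1.8)·(-2) + (0.2)·(2)) / 4 = 2/4 = 0.5
  S[X,Z] = ((1.2)·(2) + (-1.8)·(-2) + (2.2)·(0) + (-1.8)·(-2) + (0.2)·(2)) / 4 = 10/4 = 2.5
  S[Y,Y] = ((2)·(2) + (0)·(0) + (-2)·(-2) + (-2)·(-2) + (2)·(2)) / 4 = 16/4 = 4
  S[Y,Z] = ((2)·(2) + (0)·(-2) + (-2)·(0) + (-2)·(-2) + (2)·(2)) / 4 = 12/4 = 3
  S[Z,Z] = ((2)·(2) + (-2)·(-2) + (0)·(0) + (-2)·(-2) + (2)·(2)) / 4 = 16/4 = 4

S is symmetric (S[j,i] = S[i,j]). Assembling:

S = [[3.2, 0.5, 2.5],
 [0.5, 4, 3],
 [2.5, 3, 4]]


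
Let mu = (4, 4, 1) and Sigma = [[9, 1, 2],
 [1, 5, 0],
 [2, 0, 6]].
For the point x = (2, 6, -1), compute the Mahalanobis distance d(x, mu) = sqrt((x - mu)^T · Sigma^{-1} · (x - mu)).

Step 1 — centre the observation: (x - mu) = (-2, 2, -2).

Step 2 — invert Sigma (cofactor / det for 3×3, or solve directly):
  Sigma^{-1} = [[0.123, -0.0246, -0.041],
 [-0.0246, 0.2049, 0.0082],
 [-0.041, 0.0082, 0.1803]].

Step 3 — form the quadratic (x - mu)^T · Sigma^{-1} · (x - mu):
  Sigma^{-1} · (x - mu) = (-0.2131, 0.4426, -0.2623).
  (x - mu)^T · [Sigma^{-1} · (x - mu)] = (-2)·(-0.2131) + (2)·(0.4426) + (-2)·(-0.2623) = 1.8361.

Step 4 — take square root: d = √(1.8361) ≈ 1.355.

d(x, mu) = √(1.8361) ≈ 1.355


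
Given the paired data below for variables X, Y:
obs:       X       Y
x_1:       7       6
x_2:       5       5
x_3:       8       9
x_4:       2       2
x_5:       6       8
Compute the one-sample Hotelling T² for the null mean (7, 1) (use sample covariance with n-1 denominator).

Step 1 — sample mean vector:
  mean(X) = (7 + 5 + 8 + 2 + 6) / 5 = 28/5 = 5.6
  mean(Y) = (6 + 5 + 9 + 2 + 8) / 5 = 30/5 = 6
  x̄ = (5.6, 6),  deviation x̄ - mu_0 = (5.6, 6) - (7, 1) = (-1.4, 5).

Step 2 — sample covariance matrix, S[i,j] = (1/(n-1)) · Σ_k (x_{k,i} - mean_i) · (x_{k,j} - mean_j), divisor n-1 = 4:
  S[X,X] = ((1.4)·(1.4) + (-0.6)·(-0.6) + (2.4)·(2.4) + (-3.6)·(-3.6) + (0.4)·(0.4)) / 4 = 21.2/4 = 5.3
  S[X,Y] = ((1.4)·(0) + (-0.6)·(-1) + (2.4)·(3) + (-3.6)·(-4) + (0.4)·(2)) / 4 = 23/4 = 5.75
  S[Y,Y] = ((0)·(0) + (-1)·(-1) + (3)·(3) + (-4)·(-4) + (2)·(2)) / 4 = 30/4 = 7.5
  S = [[5.3, 5.75],
 [5.75, 7.5]].

Step 3 — invert S. det(S) = 5.3·7.5 - (5.75)² = 6.6875.
  S^{-1} = (1/det) · [[d, -b], [-b, a]] = [[1.1215, -0.8598],
 [-0.8598, 0.7925]].

Step 4 — quadratic form (x̄ - mu_0)^T · S^{-1} · (x̄ - mu_0):
  S^{-1} · (x̄ - mu_0) = (-5.8692, 5.1664),
  (x̄ - mu_0)^T · [...] = (-1.4)·(-5.8692) + (5)·(5.1664) = 34.0486.

Step 5 — scale by n: T² = 5 · 34.0486 = 170.243.

T² ≈ 170.243


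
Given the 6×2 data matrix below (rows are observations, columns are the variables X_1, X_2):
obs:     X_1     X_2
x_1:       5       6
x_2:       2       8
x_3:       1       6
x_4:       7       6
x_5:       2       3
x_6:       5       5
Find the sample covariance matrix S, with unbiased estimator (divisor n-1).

Step 1 — column means:
  mean(X_1) = (5 + 2 + 1 + 7 + 2 + 5) / 6 = 22/6 = 3.6667
  mean(X_2) = (6 + 8 + 6 + 6 + 3 + 5) / 6 = 34/6 = 5.6667

Step 2 — sample covariance S[i,j] = (1/(n-1)) · Σ_k (x_{k,i} - mean_i) · (x_{k,j} - mean_j), with n-1 = 5.
  S[X_1,X_1] = ((1.3333)·(1.3333) + (-1.6667)·(-1.6667) + (-2.6667)·(-2.6667) + (3.3333)·(3.3333) + (-1.6667)·(-1.6667) + (1.3333)·(1.3333)) / 5 = 27.3333/5 = 5.4667
  S[X_1,X_2] = ((1.3333)·(0.3333) + (-1.6667)·(2.3333) + (-2.6667)·(0.3333) + (3.3333)·(0.3333) + (-1.6667)·(-2.6667) + (1.3333)·(-0.6667)) / 5 = 0.3333/5 = 0.0667
  S[X_2,X_2] = ((0.3333)·(0.3333) + (2.3333)·(2.3333) + (0.3333)·(0.3333) + (0.3333)·(0.3333) + (-2.6667)·(-2.6667) + (-0.6667)·(-0.6667)) / 5 = 13.3333/5 = 2.6667

S is symmetric (S[j,i] = S[i,j]). Assembling:

S = [[5.4667, 0.0667],
 [0.0667, 2.6667]]


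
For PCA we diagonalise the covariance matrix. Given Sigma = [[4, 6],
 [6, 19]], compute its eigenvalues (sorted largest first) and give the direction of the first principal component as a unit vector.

Step 1 — characteristic polynomial of 2×2 Sigma:
  det(Sigma - λI) = λ² - trace · λ + det = 0.
  trace = 4 + 19 = 23, det = 4·19 - (6)² = 40.
Step 2 — discriminant:
  Δ = trace² - 4·det = 529 - 160 = 369.
Step 3 — eigenvalues:
  λ = (trace ± √Δ)/2 = (23 ± 19.2094)/2,
  λ_1 = 21.1047,  λ_2 = 1.8953.

Step 4 — unit eigenvector for λ_1: solve (Sigma - λ_1 I)v = 0. First row:
  (4 - 21.1047)·v_x + (6)·v_y = 0, i.e. (-17.1047)·v_x + (6)·v_y = 0,
  so v ∝ (b, λ_1 - a) = (6, 17.1047) = u.
  ||u|| = √((6)² + (17.1047)²) = √(328.5703) ≈ 18.1265,
  v_1 = u/||u|| ≈ (0.331, 0.9436) (||v_1|| = 1).

λ_1 = 21.1047,  λ_2 = 1.8953;  v_1 ≈ (0.331, 0.9436)


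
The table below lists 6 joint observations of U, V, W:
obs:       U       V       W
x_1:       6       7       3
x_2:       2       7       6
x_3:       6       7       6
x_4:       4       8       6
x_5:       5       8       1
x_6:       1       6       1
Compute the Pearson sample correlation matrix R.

Step 1 — column means:
  mean(U) = (6 + 2 + 6 + 4 + 5 + 1) / 6 = 24/6 = 4
  mean(V) = (7 + 7 + 7 + 8 + 8 + 6) / 6 = 43/6 = 7.1667
  mean(W) = (3 + 6 + 6 + 6 + 1 + 1) / 6 = 23/6 = 3.8333

Step 2 — sample variances and covariances s[i,j] = (1/(n-1)) · Σ_k (x_{k,i} - mean_i) · (x_{k,j} - mean_j), with n-1 = 5:
  s[U,U] = ((2)·(2) + (-2)·(-2) + (2)·(2) + (0)·(0) + (1)·(1) + (-3)·(-3)) / 5 = 22/5 = 4.4
  s[U,V] = ((2)·(-0.1667) + (-2)·(-0.1667) + (2)·(-0.1667) + (0)·(0.8333) + (1)·(0.8333) + (-3)·(-1.1667)) / 5 = 4/5 = 0.8
  s[U,W] = ((2)·(-0.8333) + (-2)·(2.1667) + (2)·(2.1667) + (0)·(2.1667) + (1)·(-2.8333) + (-3)·(-2.8333)) / 5 = 4/5 = 0.8
  s[V,V] = ((-0.1667)·(-0.1667) + (-0.1667)·(-0.1667) + (-0.1667)·(-0.1667) + (0.8333)·(0.8333) + (0.8333)·(0.8333) + (-1.1667)·(-1.1667)) / 5 = 2.8333/5 = 0.5667
  s[V,W] = ((-0.1667)·(-0.8333) + (-0.1667)·(2.1667) + (-0.1667)·(2.1667) + (0.8333)·(2.1667) + (0.8333)·(-2.8333) + (-1.1667)·(-2.8333)) / 5 = 2.1667/5 = 0.4333
  s[W,W] = ((-0.8333)·(-0.8333) + (2.1667)·(2.1667) + (2.1667)·(2.1667) + (2.1667)·(2.1667) + (-2.8333)·(-2.8333) + (-2.8333)·(-2.8333)) / 5 = 30.8333/5 = 6.1667
  Sample standard deviations s_i = √(s[i,i]):
  s(U) = √(4.4) = 2.0976
  s(V) = √(0.5667) = 0.7528
  s(W) = √(6.1667) = 2.4833

Step 3 — r_{ij} = s_{ij} / (s_i · s_j):
  r[U,U] = 1 (diagonal).
  r[U,V] = 0.8 / (2.0976 · 0.7528) = 0.8 / 1.579 = 0.5066
  r[U,W] = 0.8 / (2.0976 · 2.4833) = 0.8 / 5.209 = 0.1536
  r[V,V] = 1 (diagonal).
  r[V,W] = 0.4333 / (0.7528 · 2.4833) = 0.4333 / 1.8693 = 0.2318
  r[W,W] = 1 (diagonal).

R is symmetric with unit diagonal. Assembling:

R = [[1, 0.5066, 0.1536],
 [0.5066, 1, 0.2318],
 [0.1536, 0.2318, 1]]


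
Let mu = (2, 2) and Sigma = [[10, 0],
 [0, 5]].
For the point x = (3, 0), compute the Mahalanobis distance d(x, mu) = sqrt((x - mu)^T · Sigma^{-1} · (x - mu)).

Step 1 — centre the observation: (x - mu) = (1, -2).

Step 2 — invert Sigma. det(Sigma) = 10·5 - (0)² = 50.
  Sigma^{-1} = (1/det) · [[d, -b], [-b, a]] = [[0.1, 0],
 [0, 0.2]].

Step 3 — form the quadratic (x - mu)^T · Sigma^{-1} · (x - mu):
  Sigma^{-1} · (x - mu) = (0.1, -0.4).
  (x - mu)^T · [Sigma^{-1} · (x - mu)] = (1)·(0.1) + (-2)·(-0.4) = 0.9.

Step 4 — take square root: d = √(0.9) ≈ 0.9487.

d(x, mu) = √(0.9) ≈ 0.9487


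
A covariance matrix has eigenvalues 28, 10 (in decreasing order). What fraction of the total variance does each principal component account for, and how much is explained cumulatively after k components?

Step 1 — total variance = trace(Sigma) = Σ λ_i = 28 + 10 = 38.

Step 2 — fraction explained by component i = λ_i / Σ λ:
  PC1: 28/38 = 0.7368
  PC2: 10/38 = 0.2632

Step 3 — cumulative fraction after k components = (λ_1 + ... + λ_k) / Σ λ:
  k = 1: 28/38 = 0.7368
  k = 2: (28 + 10)/38 = 38/38 = 1

Summary (fraction, with percent):

explained: PC1 0.7368 (73.68%), PC2 0.2632 (26.32%);  cumulative: 0.7368, 1


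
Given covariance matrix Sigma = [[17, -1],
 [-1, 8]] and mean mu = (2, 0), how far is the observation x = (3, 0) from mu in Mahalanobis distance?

Step 1 — centre the observation: (x - mu) = (1, 0).

Step 2 — invert Sigma. det(Sigma) = 17·8 - (-1)² = 135.
  Sigma^{-1} = (1/det) · [[d, -b], [-b, a]] = [[0.0593, 0.0074],
 [0.0074, 0.1259]].

Step 3 — form the quadratic (x - mu)^T · Sigma^{-1} · (x - mu):
  Sigma^{-1} · (x - mu) = (0.0593, 0.0074).
  (x - mu)^T · [Sigma^{-1} · (x - mu)] = (1)·(0.0593) + (0)·(0.0074) = 0.0593.

Step 4 — take square root: d = √(0.0593) ≈ 0.2434.

d(x, mu) = √(0.0593) ≈ 0.2434


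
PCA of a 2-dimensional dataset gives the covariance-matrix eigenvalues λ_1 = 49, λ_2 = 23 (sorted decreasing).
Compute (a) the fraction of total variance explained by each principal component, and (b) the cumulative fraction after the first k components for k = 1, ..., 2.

Step 1 — total variance = trace(Sigma) = Σ λ_i = 49 + 23 = 72.

Step 2 — fraction explained by component i = λ_i / Σ λ:
  PC1: 49/72 = 0.6806
  PC2: 23/72 = 0.3194

Step 3 — cumulative fraction after k components = (λ_1 + ... + λ_k) / Σ λ:
  k = 1: 49/72 = 0.6806
  k = 2: (49 + 23)/72 = 72/72 = 1

Summary (fraction, with percent):

explained: PC1 0.6806 (68.06%), PC2 0.3194 (31.94%);  cumulative: 0.6806, 1


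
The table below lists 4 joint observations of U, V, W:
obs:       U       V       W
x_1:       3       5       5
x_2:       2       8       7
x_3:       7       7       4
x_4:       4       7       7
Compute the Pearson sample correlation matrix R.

Step 1 — column means:
  mean(U) = (3 + 2 + 7 + 4) / 4 = 16/4 = 4
  mean(V) = (5 + 8 + 7 + 7) / 4 = 27/4 = 6.75
  mean(W) = (5 + 7 + 4 + 7) / 4 = 23/4 = 5.75

Step 2 — sample variances and covariances s[i,j] = (1/(n-1)) · Σ_k (x_{k,i} - mean_i) · (x_{k,j} - mean_j), with n-1 = 3:
  s[U,U] = ((-1)·(-1) + (-2)·(-2) + (3)·(3) + (0)·(0)) / 3 = 14/3 = 4.6667
  s[U,V] = ((-1)·(-1.75) + (-2)·(1.25) + (3)·(0.25) + (0)·(0.25)) / 3 = 0/3 = 0
  s[U,W] = ((-1)·(-0.75) + (-2)·(1.25) + (3)·(-1.75) + (0)·(1.25)) / 3 = -7/3 = -2.3333
  s[V,V] = ((-1.75)·(-1.75) + (1.25)·(1.25) + (0.25)·(0.25) + (0.25)·(0.25)) / 3 = 4.75/3 = 1.5833
  s[V,W] = ((-1.75)·(-0.75) + (1.25)·(1.25) + (0.25)·(-1.75) + (0.25)·(1.25)) / 3 = 2.75/3 = 0.9167
  s[W,W] = ((-0.75)·(-0.75) + (1.25)·(1.25) + (-1.75)·(-1.75) + (1.25)·(1.25)) / 3 = 6.75/3 = 2.25
  Sample standard deviations s_i = √(s[i,i]):
  s(U) = √(4.6667) = 2.1602
  s(V) = √(1.5833) = 1.2583
  s(W) = √(2.25) = 1.5

Step 3 — r_{ij} = s_{ij} / (s_i · s_j):
  r[U,U] = 1 (diagonal).
  r[U,V] = 0 / (2.1602 · 1.2583) = 0 / 2.7183 = 0
  r[U,W] = -2.3333 / (2.1602 · 1.5) = -2.3333 / 3.2404 = -0.7201
  r[V,V] = 1 (diagonal).
  r[V,W] = 0.9167 / (1.2583 · 1.5) = 0.9167 / 1.8875 = 0.4857
  r[W,W] = 1 (diagonal).

R is symmetric with unit diagonal. Assembling:

R = [[1, 0, -0.7201],
 [0, 1, 0.4857],
 [-0.7201, 0.4857, 1]]


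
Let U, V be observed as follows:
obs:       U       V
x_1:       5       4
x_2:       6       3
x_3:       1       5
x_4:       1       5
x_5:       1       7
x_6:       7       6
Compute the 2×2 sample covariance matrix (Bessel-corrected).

Step 1 — column means:
  mean(U) = (5 + 6 + 1 + 1 + 1 + 7) / 6 = 21/6 = 3.5
  mean(V) = (4 + 3 + 5 + 5 + 7 + 6) / 6 = 30/6 = 5

Step 2 — sample covariance S[i,j] = (1/(n-1)) · Σ_k (x_{k,i} - mean_i) · (x_{k,j} - mean_j), with n-1 = 5.
  S[U,U] = ((1.5)·(1.5) + (2.5)·(2.5) + (-2.5)·(-2.5) + (-2.5)·(-2.5) + (-2.5)·(-2.5) + (3.5)·(3.5)) / 5 = 39.5/5 = 7.9
  S[U,V] = ((1.5)·(-1) + (2.5)·(-2) + (-2.5)·(0) + (-2.5)·(0) + (-2.5)·(2) + (3.5)·(1)) / 5 = -8/5 = -1.6
  S[V,V] = ((-1)·(-1) + (-2)·(-2) + (0)·(0) + (0)·(0) + (2)·(2) + (1)·(1)) / 5 = 10/5 = 2

S is symmetric (S[j,i] = S[i,j]). Assembling:

S = [[7.9, -1.6],
 [-1.6, 2]]


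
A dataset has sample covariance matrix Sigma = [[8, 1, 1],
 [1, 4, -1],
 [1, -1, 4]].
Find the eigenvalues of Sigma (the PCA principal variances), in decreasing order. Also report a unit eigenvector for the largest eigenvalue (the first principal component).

Step 1 — characteristic polynomial p(λ) = det(λI - Sigma) = λ³ - tr·λ² + c_1·λ - det, where tr = trace, c_1 = sum of the principal 2×2 minors, det = det(Sigma):
  tr = 8 + 4 + 4 = 16,
  c_1 = (8·4 - (1)²) + (8·4 - (1)²) + (4·4 - (-1)²) = 31 + 31 + 15 = 77,
  det = 8·(4·4 - (-1)²) - (1)·((1)·4 - (-1)·(1)) + (1)·((1)·(-1) - 4·(1)) = 8·(15) - (1)·(5) + (1)·(-5) = 110.
  So p(λ) = λ³ - 16λ² + 77λ - 110.
Step 2 — look for an integer root (rational root theorem: any rational root is an integer divisor of 110). Testing λ = 5:
  p(5) = 125 - 400 + 385 - 110 = 0  ✓
  Dividing out (λ - 5): p(λ) = (λ - 5)(λ² - 11λ + 22).
Step 3 — remaining eigenvalues from the quadratic λ² - 11λ + 22 = 0:
  Δ = 11² - 4·22 = 121 - 88 = 33,  λ = (11 ± √33)/2 = (11 ± 5.7446)/2 ≈ 8.3723 or 2.6277.
  Sorted: λ_1 = 8.3723,  λ_2 = 5,  λ_3 = 2.6277  (check: sum = 16 = tr ✓).

Step 4 — unit eigenvector for λ_1 ≈ 8.3723: v spans the null space of (Sigma - λ_1 I), whose rows are
  r_1 = (-0.3723, 1, 1),  r_2 = (1, -4.3723, -1),  r_3 = (1, -1, -4.3723).
  v is orthogonal to every row, so take v ∝ r_1 × r_2 = ((1)·(-1) - (1)·(-4.3723), (1)·(1) - (-0.3723)·(-1), (-0.3723)·(-4.3723) - (1)·(1)) ≈ (3.3723, 0.6277, 0.6277).
  Let u = (3.3723, 0.6277, 0.6277).
  ||u|| = √((3.3723)² + (0.6277)² + (0.6277)²) = √(12.1603) ≈ 3.4872,  v_1 = u/||u|| ≈ (0.9671, 0.18, 0.18) (||v_1|| = 1).

λ_1 = 8.3723,  λ_2 = 5,  λ_3 = 2.6277;  v_1 ≈ (0.9671, 0.18, 0.18)


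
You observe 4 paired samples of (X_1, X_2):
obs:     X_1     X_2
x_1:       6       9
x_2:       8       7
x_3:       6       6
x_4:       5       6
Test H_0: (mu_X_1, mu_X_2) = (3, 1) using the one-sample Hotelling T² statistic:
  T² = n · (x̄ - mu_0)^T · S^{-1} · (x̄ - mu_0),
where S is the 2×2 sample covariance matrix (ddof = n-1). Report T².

Step 1 — sample mean vector:
  mean(X_1) = (6 + 8 + 6 + 5) / 4 = 25/4 = 6.25
  mean(X_2) = (9 + 7 + 6 + 6) / 4 = 28/4 = 7
  x̄ = (6.25, 7),  deviation x̄ - mu_0 = (6.25, 7) - (3, 1) = (3.25, 6).

Step 2 — sample covariance matrix, S[i,j] = (1/(n-1)) · Σ_k (x_{k,i} - mean_i) · (x_{k,j} - mean_j), divisor n-1 = 3:
  S[X_1,X_1] = ((-0.25)·(-0.25) + (1.75)·(1.75) + (-0.25)·(-0.25) + (-1.25)·(-1.25)) / 3 = 4.75/3 = 1.5833
  S[X_1,X_2] = ((-0.25)·(2) + (1.75)·(0) + (-0.25)·(-1) + (-1.25)·(-1)) / 3 = 1/3 = 0.3333
  S[X_2,X_2] = ((2)·(2) + (0)·(0) + (-1)·(-1) + (-1)·(-1)) / 3 = 6/3 = 2
  S = [[1.5833, 0.3333],
 [0.3333, 2]].

Step 3 — invert S. det(S) = 1.5833·2 - (0.3333)² = 3.0556.
  S^{-1} = (1/det) · [[d, -b], [-b, a]] = [[0.6545, -0.1091],
 [-0.1091, 0.5182]].

Step 4 — quadratic form (x̄ - mu_0)^T · S^{-1} · (x̄ - mu_0):
  S^{-1} · (x̄ - mu_0) = (1.4727, 2.7545),
  (x̄ - mu_0)^T · [...] = (3.25)·(1.4727) + (6)·(2.7545) = 21.3136.

Step 5 — scale by n: T² = 4 · 21.3136 = 85.2545.

T² ≈ 85.2545


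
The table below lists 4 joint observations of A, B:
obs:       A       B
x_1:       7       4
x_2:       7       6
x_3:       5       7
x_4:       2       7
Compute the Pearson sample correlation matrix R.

Step 1 — column means:
  mean(A) = (7 + 7 + 5 + 2) / 4 = 21/4 = 5.25
  mean(B) = (4 + 6 + 7 + 7) / 4 = 24/4 = 6

Step 2 — sample variances and covariances s[i,j] = (1/(n-1)) · Σ_k (x_{k,i} - mean_i) · (x_{k,j} - mean_j), with n-1 = 3:
  s[A,A] = ((1.75)·(1.75) + (1.75)·(1.75) + (-0.25)·(-0.25) + (-3.25)·(-3.25)) / 3 = 16.75/3 = 5.5833
  s[A,B] = ((1.75)·(-2) + (1.75)·(0) + (-0.25)·(1) + (-3.25)·(1)) / 3 = -7/3 = -2.3333
  s[B,B] = ((-2)·(-2) + (0)·(0) + (1)·(1) + (1)·(1)) / 3 = 6/3 = 2
  Sample standard deviations s_i = √(s[i,i]):
  s(A) = √(5.5833) = 2.3629
  s(B) = √(2) = 1.4142

Step 3 — r_{ij} = s_{ij} / (s_i · s_j):
  r[A,A] = 1 (diagonal).
  r[A,B] = -2.3333 / (2.3629 · 1.4142) = -2.3333 / 3.3417 = -0.6983
  r[B,B] = 1 (diagonal).

R is symmetric with unit diagonal. Assembling:

R = [[1, -0.6983],
 [-0.6983, 1]]


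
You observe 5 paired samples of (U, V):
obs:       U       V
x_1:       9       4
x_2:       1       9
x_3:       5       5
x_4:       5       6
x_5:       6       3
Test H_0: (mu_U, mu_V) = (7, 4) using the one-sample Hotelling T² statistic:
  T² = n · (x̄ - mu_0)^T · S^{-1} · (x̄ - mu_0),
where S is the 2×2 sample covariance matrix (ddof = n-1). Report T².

Step 1 — sample mean vector:
  mean(U) = (9 + 1 + 5 + 5 + 6) / 5 = 26/5 = 5.2
  mean(V) = (4 + 9 + 5 + 6 + 3) / 5 = 27/5 = 5.4
  x̄ = (5.2, 5.4),  deviation x̄ - mu_0 = (5.2, 5.4) - (7, 4) = (-1.8, 1.4).

Step 2 — sample covariance matrix, S[i,j] = (1/(n-1)) · Σ_k (x_{k,i} - mean_i) · (x_{k,j} - mean_j), divisor n-1 = 4:
  S[U,U] = ((3.8)·(3.8) + (-4.2)·(-4.2) + (-0.2)·(-0.2) + (-0.2)·(-0.2) + (0.8)·(0.8)) / 4 = 32.8/4 = 8.2
  S[U,V] = ((3.8)·(-1.4) + (-4.2)·(3.6) + (-0.2)·(-0.4) + (-0.2)·(0.6) + (0.8)·(-2.4)) / 4 = -22.4/4 = -5.6
  S[V,V] = ((-1.4)·(-1.4) + (3.6)·(3.6) + (-0.4)·(-0.4) + (0.6)·(0.6) + (-2.4)·(-2.4)) / 4 = 21.2/4 = 5.3
  S = [[8.2, -5.6],
 [-5.6, 5.3]].

Step 3 — invert S. det(S) = 8.2·5.3 - (-5.6)² = 12.1.
  S^{-1} = (1/det) · [[d, -b], [-b, a]] = [[0.438, 0.4628],
 [0.4628, 0.6777]].

Step 4 — quadratic form (x̄ - mu_0)^T · S^{-1} · (x̄ - mu_0):
  S^{-1} · (x̄ - mu_0) = (-0.1405, 0.1157),
  (x̄ - mu_0)^T · [...] = (-1.8)·(-0.1405) + (1.4)·(0.1157) = 0.4149.

Step 5 — scale by n: T² = 5 · 0.4149 = 2.0744.

T² ≈ 2.0744


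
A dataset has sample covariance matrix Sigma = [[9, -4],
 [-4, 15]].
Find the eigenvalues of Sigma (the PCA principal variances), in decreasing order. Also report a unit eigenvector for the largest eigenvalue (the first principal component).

Step 1 — characteristic polynomial of 2×2 Sigma:
  det(Sigma - λI) = λ² - trace · λ + det = 0.
  trace = 9 + 15 = 24, det = 9·15 - (-4)² = 119.
Step 2 — discriminant:
  Δ = trace² - 4·det = 576 - 476 = 100.
Step 3 — eigenvalues:
  λ = (trace ± √Δ)/2 = (24 ± 10)/2,
  λ_1 = 17,  λ_2 = 7.

Step 4 — unit eigenvector for λ_1: solve (Sigma - λ_1 I)v = 0. First row:
  (9 - 17)·v_x + (-4)·v_y = 0, i.e. (-8)·v_x + (-4)·v_y = 0,
  so v ∝ (b, λ_1 - a) = (-4, 8); multiply by -1 so the first entry is positive: u = (4, -8).
  ||u|| = √((4)² + (-8)²) = √(80) ≈ 8.9443,
  v_1 = u/||u|| ≈ (0.4472, -0.8944) (||v_1|| = 1).

λ_1 = 17,  λ_2 = 7;  v_1 ≈ (0.4472, -0.8944)


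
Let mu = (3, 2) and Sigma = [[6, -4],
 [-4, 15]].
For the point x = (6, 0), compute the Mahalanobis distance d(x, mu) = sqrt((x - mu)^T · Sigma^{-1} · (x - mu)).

Step 1 — centre the observation: (x - mu) = (3, -2).

Step 2 — invert Sigma. det(Sigma) = 6·15 - (-4)² = 74.
  Sigma^{-1} = (1/det) · [[d, -b], [-b, a]] = [[0.2027, 0.0541],
 [0.0541, 0.0811]].

Step 3 — form the quadratic (x - mu)^T · Sigma^{-1} · (x - mu):
  Sigma^{-1} · (x - mu) = (0.5, 0).
  (x - mu)^T · [Sigma^{-1} · (x - mu)] = (3)·(0.5) + (-2)·(0) = 1.5.

Step 4 — take square root: d = √(1.5) ≈ 1.2247.

d(x, mu) = √(1.5) ≈ 1.2247


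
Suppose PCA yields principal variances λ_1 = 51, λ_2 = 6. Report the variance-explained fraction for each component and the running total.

Step 1 — total variance = trace(Sigma) = Σ λ_i = 51 + 6 = 57.

Step 2 — fraction explained by component i = λ_i / Σ λ:
  PC1: 51/57 = 0.8947
  PC2: 6/57 = 0.1053

Step 3 — cumulative fraction after k components = (λ_1 + ... + λ_k) / Σ λ:
  k = 1: 51/57 = 0.8947
  k = 2: (51 + 6)/57 = 57/57 = 1

Summary (fraction, with percent):

explained: PC1 0.8947 (89.47%), PC2 0.1053 (10.53%);  cumulative: 0.8947, 1


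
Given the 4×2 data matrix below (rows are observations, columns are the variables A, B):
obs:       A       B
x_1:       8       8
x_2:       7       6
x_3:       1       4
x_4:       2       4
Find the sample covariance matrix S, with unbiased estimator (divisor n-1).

Step 1 — column means:
  mean(A) = (8 + 7 + 1 + 2) / 4 = 18/4 = 4.5
  mean(B) = (8 + 6 + 4 + 4) / 4 = 22/4 = 5.5

Step 2 — sample covariance S[i,j] = (1/(n-1)) · Σ_k (x_{k,i} - mean_i) · (x_{k,j} - mean_j), with n-1 = 3.
  S[A,A] = ((3.5)·(3.5) + (2.5)·(2.5) + (-3.5)·(-3.5) + (-2.5)·(-2.5)) / 3 = 37/3 = 12.3333
  S[A,B] = ((3.5)·(2.5) + (2.5)·(0.5) + (-3.5)·(-1.5) + (-2.5)·(-1.5)) / 3 = 19/3 = 6.3333
  S[B,B] = ((2.5)·(2.5) + (0.5)·(0.5) + (-1.5)·(-1.5) + (-1.5)·(-1.5)) / 3 = 11/3 = 3.6667

S is symmetric (S[j,i] = S[i,j]). Assembling:

S = [[12.3333, 6.3333],
 [6.3333, 3.6667]]


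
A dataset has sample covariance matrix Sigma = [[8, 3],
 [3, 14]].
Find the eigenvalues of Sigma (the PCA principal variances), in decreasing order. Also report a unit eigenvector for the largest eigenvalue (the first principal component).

Step 1 — characteristic polynomial of 2×2 Sigma:
  det(Sigma - λI) = λ² - trace · λ + det = 0.
  trace = 8 + 14 = 22, det = 8·14 - (3)² = 103.
Step 2 — discriminant:
  Δ = trace² - 4·det = 484 - 412 = 72.
Step 3 — eigenvalues:
  λ = (trace ± √Δ)/2 = (22 ± 8.4853)/2,
  λ_1 = 15.2426,  λ_2 = 6.7574.

Step 4 — unit eigenvector for λ_1: solve (Sigma - λ_1 I)v = 0. First row:
  (8 - 15.2426)·v_x + (3)·v_y = 0, i.e. (-7.2426)·v_x + (3)·v_y = 0,
  so v ∝ (b, λ_1 - a) = (3, 7.2426) = u.
  ||u|| = √((3)² + (7.2426)²) = √(61.4558) ≈ 7.8394,
  v_1 = u/||u|| ≈ (0.3827, 0.9239) (||v_1|| = 1).

λ_1 = 15.2426,  λ_2 = 6.7574;  v_1 ≈ (0.3827, 0.9239)


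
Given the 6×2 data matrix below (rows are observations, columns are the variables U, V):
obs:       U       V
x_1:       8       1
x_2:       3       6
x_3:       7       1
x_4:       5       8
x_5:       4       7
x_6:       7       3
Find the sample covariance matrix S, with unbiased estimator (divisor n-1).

Step 1 — column means:
  mean(U) = (8 + 3 + 7 + 5 + 4 + 7) / 6 = 34/6 = 5.6667
  mean(V) = (1 + 6 + 1 + 8 + 7 + 3) / 6 = 26/6 = 4.3333

Step 2 — sample covariance S[i,j] = (1/(n-1)) · Σ_k (x_{k,i} - mean_i) · (x_{k,j} - mean_j), with n-1 = 5.
  S[U,U] = ((2.3333)·(2.3333) + (-2.6667)·(-2.6667) + (1.3333)·(1.3333) + (-0.6667)·(-0.6667) + (-1.6667)·(-1.6667) + (1.3333)·(1.3333)) / 5 = 19.3333/5 = 3.8667
  S[U,V] = ((2.3333)·(-3.3333) + (-2.6667)·(1.6667) + (1.3333)·(-3.3333) + (-0.6667)·(3.6667) + (-1.6667)·(2.6667) + (1.3333)·(-1.3333)) / 5 = -25.3333/5 = -5.0667
  S[V,V] = ((-3.3333)·(-3.3333) + (1.6667)·(1.6667) + (-3.3333)·(-3.3333) + (3.6667)·(3.6667) + (2.6667)·(2.6667) + (-1.3333)·(-1.3333)) / 5 = 47.3333/5 = 9.4667

S is symmetric (S[j,i] = S[i,j]). Assembling:

S = [[3.8667, -5.0667],
 [-5.0667, 9.4667]]


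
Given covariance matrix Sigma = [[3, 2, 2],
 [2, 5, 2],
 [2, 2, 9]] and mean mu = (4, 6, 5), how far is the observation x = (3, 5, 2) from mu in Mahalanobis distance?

Step 1 — centre the observation: (x - mu) = (-1, -1, -3).

Step 2 — invert Sigma (cofactor / det for 3×3, or solve directly):
  Sigma^{-1} = [[0.494, -0.1687, -0.0723],
 [-0.1687, 0.2771, -0.0241],
 [-0.0723, -0.0241, 0.1325]].

Step 3 — form the quadratic (x - mu)^T · Sigma^{-1} · (x - mu):
  Sigma^{-1} · (x - mu) = (-0.1084, -0.0361, -0.3012).
  (x - mu)^T · [Sigma^{-1} · (x - mu)] = (-1)·(-0.1084) + (-1)·(-0.0361) + (-3)·(-0.3012) = 1.0482.

Step 4 — take square root: d = √(1.0482) ≈ 1.0238.

d(x, mu) = √(1.0482) ≈ 1.0238


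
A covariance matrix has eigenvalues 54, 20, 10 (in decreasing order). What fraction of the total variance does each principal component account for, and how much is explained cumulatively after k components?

Step 1 — total variance = trace(Sigma) = Σ λ_i = 54 + 20 + 10 = 84.

Step 2 — fraction explained by component i = λ_i / Σ λ:
  PC1: 54/84 = 0.6429
  PC2: 20/84 = 0.2381
  PC3: 10/84 = 0.119

Step 3 — cumulative fraction after k components = (λ_1 + ... + λ_k) / Σ λ:
  k = 1: 54/84 = 0.6429
  k = 2: (54 + 20)/84 = 74/84 = 0.881
  k = 3: (54 + 20 + 10)/84 = 84/84 = 1

Summary (fraction, with percent):

explained: PC1 0.6429 (64.29%), PC2 0.2381 (23.81%), PC3 0.119 (11.9%);  cumulative: 0.6429, 0.881, 1


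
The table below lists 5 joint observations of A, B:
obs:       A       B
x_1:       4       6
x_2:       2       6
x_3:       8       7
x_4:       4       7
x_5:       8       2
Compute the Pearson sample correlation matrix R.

Step 1 — column means:
  mean(A) = (4 + 2 + 8 + 4 + 8) / 5 = 26/5 = 5.2
  mean(B) = (6 + 6 + 7 + 7 + 2) / 5 = 28/5 = 5.6

Step 2 — sample variances and covariances s[i,j] = (1/(n-1)) · Σ_k (x_{k,i} - mean_i) · (x_{k,j} - mean_j), with n-1 = 4:
  s[A,A] = ((-1.2)·(-1.2) + (-3.2)·(-3.2) + (2.8)·(2.8) + (-1.2)·(-1.2) + (2.8)·(2.8)) / 4 = 28.8/4 = 7.2
  s[A,B] = ((-1.2)·(0.4) + (-3.2)·(0.4) + (2.8)·(1.4) + (-1.2)·(1.4) + (2.8)·(-3.6)) / 4 = -9.6/4 = -2.4
  s[B,B] = ((0.4)·(0.4) + (0.4)·(0.4) + (1.4)·(1.4) + (1.4)·(1.4) + (-3.6)·(-3.6)) / 4 = 17.2/4 = 4.3
  Sample standard deviations s_i = √(s[i,i]):
  s(A) = √(7.2) = 2.6833
  s(B) = √(4.3) = 2.0736

Step 3 — r_{ij} = s_{ij} / (s_i · s_j):
  r[A,A] = 1 (diagonal).
  r[A,B] = -2.4 / (2.6833 · 2.0736) = -2.4 / 5.5642 = -0.4313
  r[B,B] = 1 (diagonal).

R is symmetric with unit diagonal. Assembling:

R = [[1, -0.4313],
 [-0.4313, 1]]


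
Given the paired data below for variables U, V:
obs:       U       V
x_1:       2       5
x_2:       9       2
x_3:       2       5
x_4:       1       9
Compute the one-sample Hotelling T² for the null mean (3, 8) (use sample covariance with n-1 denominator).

Step 1 — sample mean vector:
  mean(U) = (2 + 9 + 2 + 1) / 4 = 14/4 = 3.5
  mean(V) = (5 + 2 + 5 + 9) / 4 = 21/4 = 5.25
  x̄ = (3.5, 5.25),  deviation x̄ - mu_0 = (3.5, 5.25) - (3, 8) = (0.5, -2.75).

Step 2 — sample covariance matrix, S[i,j] = (1/(n-1)) · Σ_k (x_{k,i} - mean_i) · (x_{k,j} - mean_j), divisor n-1 = 3:
  S[U,U] = ((-1.5)·(-1.5) + (5.5)·(5.5) + (-1.5)·(-1.5) + (-2.5)·(-2.5)) / 3 = 41/3 = 13.6667
  S[U,V] = ((-1.5)·(-0.25) + (5.5)·(-3.25) + (-1.5)·(-0.25) + (-2.5)·(3.75)) / 3 = -26.5/3 = -8.8333
  S[V,V] = ((-0.25)·(-0.25) + (-3.25)·(-3.25) + (-0.25)·(-0.25) + (3.75)·(3.75)) / 3 = 24.75/3 = 8.25
  S = [[13.6667, -8.8333],
 [-8.8333, 8.25]].

Step 3 — invert S. det(S) = 13.6667·8.25 - (-8.8333)² = 34.7222.
  S^{-1} = (1/det) · [[d, -b], [-b, a]] = [[0.2376, 0.2544],
 [0.2544, 0.3936]].

Step 4 — quadratic form (x̄ - mu_0)^T · S^{-1} · (x̄ - mu_0):
  S^{-1} · (x̄ - mu_0) = (-0.5808, -0.9552),
  (x̄ - mu_0)^T · [...] = (0.5)·(-0.5808) + (-2.75)·(-0.9552) = 2.3364.

Step 5 — scale by n: T² = 4 · 2.3364 = 9.3456.

T² ≈ 9.3456


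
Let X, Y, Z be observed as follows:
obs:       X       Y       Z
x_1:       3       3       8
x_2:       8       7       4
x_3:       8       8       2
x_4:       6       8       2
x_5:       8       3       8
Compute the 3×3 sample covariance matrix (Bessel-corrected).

Step 1 — column means:
  mean(X) = (3 + 8 + 8 + 6 + 8) / 5 = 33/5 = 6.6
  mean(Y) = (3 + 7 + 8 + 8 + 3) / 5 = 29/5 = 5.8
  mean(Z) = (8 + 4 + 2 + 2 + 8) / 5 = 24/5 = 4.8

Step 2 — sample covariance S[i,j] = (1/(n-1)) · Σ_k (x_{k,i} - mean_i) · (x_{k,j} - mean_j), with n-1 = 4.
  S[X,X] = ((-3.6)·(-3.6) + (1.4)·(1.4) + (1.4)·(1.4) + (-0.6)·(-0.6) + (1.4)·(1.4)) / 4 = 19.2/4 = 4.8
  S[X,Y] = ((-3.6)·(-2.8) + (1.4)·(1.2) + (1.4)·(2.2) + (-0.6)·(2.2) + (1.4)·(-2.8)) / 4 = 9.6/4 = 2.4
  S[X,Z] = ((-3.6)·(3.2) + (1.4)·(-0.8) + (1.4)·(-2.8) + (-0.6)·(-2.8) + (1.4)·(3.2)) / 4 = -10.4/4 = -2.6
  S[Y,Y] = ((-2.8)·(-2.8) + (1.2)·(1.2) + (2.2)·(2.2) + (2.2)·(2.2) + (-2.8)·(-2.8)) / 4 = 26.8/4 = 6.7
  S[Y,Z] = ((-2.8)·(3.2) + (1.2)·(-0.8) + (2.2)·(-2.8) + (2.2)·(-2.8) + (-2.8)·(3.2)) / 4 = -31.2/4 = -7.8
  S[Z,Z] = ((3.2)·(3.2) + (-0.8)·(-0.8) + (-2.8)·(-2.8) + (-2.8)·(-2.8) + (3.2)·(3.2)) / 4 = 36.8/4 = 9.2

S is symmetric (S[j,i] = S[i,j]). Assembling:

S = [[4.8, 2.4, -2.6],
 [2.4, 6.7, -7.8],
 [-2.6, -7.8, 9.2]]


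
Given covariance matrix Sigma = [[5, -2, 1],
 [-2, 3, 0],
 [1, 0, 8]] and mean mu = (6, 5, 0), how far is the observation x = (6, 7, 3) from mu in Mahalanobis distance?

Step 1 — centre the observation: (x - mu) = (0, 2, 3).

Step 2 — invert Sigma (cofactor / det for 3×3, or solve directly):
  Sigma^{-1} = [[0.2824, 0.1882, -0.0353],
 [0.1882, 0.4588, -0.0235],
 [-0.0353, -0.0235, 0.1294]].

Step 3 — form the quadratic (x - mu)^T · Sigma^{-1} · (x - mu):
  Sigma^{-1} · (x - mu) = (0.2706, 0.8471, 0.3412).
  (x - mu)^T · [Sigma^{-1} · (x - mu)] = (0)·(0.2706) + (2)·(0.8471) + (3)·(0.3412) = 2.7176.

Step 4 — take square root: d = √(2.7176) ≈ 1.6485.

d(x, mu) = √(2.7176) ≈ 1.6485
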